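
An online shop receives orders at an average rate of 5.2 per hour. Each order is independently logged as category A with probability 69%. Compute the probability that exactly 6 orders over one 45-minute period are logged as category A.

Thinning: the orders that are logged as category A themselves form a Poisson process with rate 0.69 × 5.2 = 3.588 per hour.
Over the interval, μ = 3.588 × 0.75 = 2.691 (a 45-minute period = 0.75 hours).
P(N = 6) = e^(−2.691) · 2.691^6/6! ≈ 0.0358.

0.0358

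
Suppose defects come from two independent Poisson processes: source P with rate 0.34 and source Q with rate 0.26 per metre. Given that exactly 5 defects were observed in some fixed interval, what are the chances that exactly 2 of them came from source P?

0.2613

Given the total, each event is independently from source P with probability p = λ_P/(λ_P+λ_Q) = 0.34/0.6 ≈ 0.5667.
So K ~ Binomial(5, 0.34/0.6): P(K = 2) = C(5,2) · (0.34/0.6)^2 · (0.26/0.6)^3 ≈ 0.2613.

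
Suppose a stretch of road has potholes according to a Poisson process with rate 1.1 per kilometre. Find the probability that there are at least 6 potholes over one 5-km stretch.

0.4711

Over the interval, μ = 1.1 × 5 = 5.5 (a 5-km stretch = 5 kilometres).
P(N ≥ 6) = 1 − P(N ≤ 5) = 1 − Σ_{j=0}^{5} e^(−μ) μ^j/j! ≈ 0.4711.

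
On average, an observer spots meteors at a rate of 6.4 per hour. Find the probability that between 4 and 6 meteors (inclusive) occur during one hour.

With mean μ = 6.4 per hour,
P(4 ≤ N ≤ 6) = Σ_{j=4}^{6} e^(−6.4) · 6.4^j/j! ≈ 0.4234.

0.4234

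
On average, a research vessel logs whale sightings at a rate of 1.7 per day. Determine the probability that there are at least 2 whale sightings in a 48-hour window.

Over the interval, μ = 1.7 × 2 = 3.4 (a 48-hour window = 2 days).
P(N ≥ 2) = 1 − P(N ≤ 1) = 1 − Σ_{j=0}^{1} e^(−μ) μ^j/j! ≈ 0.8532.

0.8532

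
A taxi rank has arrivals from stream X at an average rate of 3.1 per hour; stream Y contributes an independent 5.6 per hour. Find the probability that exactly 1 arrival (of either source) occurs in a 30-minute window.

0.0561

Independent Poisson processes superpose: combined rate λ = 3.1 + 5.6 = 8.7 per hour.
Over the interval, μ = 8.7 × 0.5 = 4.35 (a 30-minute window = 0.5 hours).
P(N = 1) = e^(−4.35) · 4.35^1/1! ≈ 0.0561.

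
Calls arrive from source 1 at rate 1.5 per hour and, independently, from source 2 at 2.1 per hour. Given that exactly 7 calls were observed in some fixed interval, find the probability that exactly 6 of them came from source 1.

0.0214

Given the total, each event is independently from source 1 with probability p = λ_1/(λ_1+λ_2) = 1.5/3.6 ≈ 0.4167.
So K ~ Binomial(7, 1.5/3.6): P(K = 6) = C(7,6) · (1.5/3.6)^6 · (2.1/3.6)^1 ≈ 0.0214.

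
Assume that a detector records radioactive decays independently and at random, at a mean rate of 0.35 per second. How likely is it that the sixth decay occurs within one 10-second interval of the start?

Over the interval, μ = 0.35 × 10 = 3.5 (a 10-second interval = 10 seconds).
The sixth arrival falls in the interval iff at least 6 events occur there: P(S_6 ≤ t) = P(N ≥ 6) = 1 − P(N ≤ 5) ≈ 0.1424.

0.1424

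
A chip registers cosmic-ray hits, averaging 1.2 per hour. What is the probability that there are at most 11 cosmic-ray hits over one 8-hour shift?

0.7412

Over the interval, μ = 1.2 × 8 = 9.6 (an 8-hour shift = 8 hours).
P(N ≤ 11) = Σ_{j=0}^{11} e^(−μ) μ^j/j! ≈ 0.7412.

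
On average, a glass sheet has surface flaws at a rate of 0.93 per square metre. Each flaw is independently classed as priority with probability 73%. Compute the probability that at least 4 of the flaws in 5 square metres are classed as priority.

Thinning: the flaws that are classed as priority themselves form a Poisson process with rate 0.73 × 0.93 = 0.6789 per square metre.
Over the interval, μ = 0.6789 × 5 = 3.3945 (5 square metres).
P(N ≥ 4) = 1 − P(N ≤ 3) ≈ 0.4404.

0.4404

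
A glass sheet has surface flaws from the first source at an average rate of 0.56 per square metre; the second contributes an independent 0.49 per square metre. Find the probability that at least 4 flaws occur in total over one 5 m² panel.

0.7683

Independent Poisson processes superpose: combined rate λ = 0.56 + 0.49 = 1.05 per square metre.
Over the interval, μ = 1.05 × 5 = 5.25 (a 5 m² panel = 5 square metres).
P(N ≥ 4) = 1 − P(N ≤ 3) ≈ 0.7683.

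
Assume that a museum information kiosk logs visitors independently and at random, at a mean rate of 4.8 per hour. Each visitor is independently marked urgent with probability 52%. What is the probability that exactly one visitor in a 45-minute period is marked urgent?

Thinning: the visitors that are marked urgent themselves form a Poisson process with rate 0.52 × 4.8 = 2.496 per hour.
Over the interval, μ = 2.496 × 0.75 = 1.872 (a 45-minute period = 0.75 hours).
P(N = 1) = e^(−1.872) · 1.872^1/1! ≈ 0.2879.

0.2879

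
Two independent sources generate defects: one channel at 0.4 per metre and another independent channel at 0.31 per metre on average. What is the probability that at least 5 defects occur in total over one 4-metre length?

0.1586

Independent Poisson processes superpose: combined rate λ = 0.4 + 0.31 = 0.71 per metre.
Over the interval, μ = 0.71 × 4 = 2.84 (a 4-metre length = 4 metres).
P(N ≥ 5) = 1 − P(N ≤ 4) ≈ 0.1586.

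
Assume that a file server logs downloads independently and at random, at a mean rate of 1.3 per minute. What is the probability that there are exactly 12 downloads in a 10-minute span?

0.1099

Over the interval, μ = 1.3 × 10 = 13 (a 10-minute span = 10 minutes).
P(N = 12) = e^(−μ) μ^12/12! = e^(−13) · 13^12/479001600 ≈ 0.1099.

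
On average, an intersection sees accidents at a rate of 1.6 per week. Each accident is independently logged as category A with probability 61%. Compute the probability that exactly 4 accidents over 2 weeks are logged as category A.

Thinning: the accidents that are logged as category A themselves form a Poisson process with rate 0.61 × 1.6 = 0.976 per week.
Over the interval, μ = 0.976 × 2 = 1.952 (2 weeks).
P(N = 4) = e^(−1.952) · 1.952^4/4! ≈ 0.0859.

0.0859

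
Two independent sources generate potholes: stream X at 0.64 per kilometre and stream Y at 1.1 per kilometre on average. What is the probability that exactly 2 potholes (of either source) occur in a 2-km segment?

Independent Poisson processes superpose: combined rate λ = 0.64 + 1.1 = 1.74 per kilometre.
Over the interval, μ = 1.74 × 2 = 3.48 (a 2-km segment = 2 kilometres).
P(N = 2) = e^(−3.48) · 3.48^2/2! ≈ 0.1865.

0.1865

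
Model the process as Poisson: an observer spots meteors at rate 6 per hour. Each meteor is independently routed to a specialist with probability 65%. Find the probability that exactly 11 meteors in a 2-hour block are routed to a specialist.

Thinning: the meteors that are routed to a specialist themselves form a Poisson process with rate 0.65 × 6 = 3.9 per hour.
Over the interval, μ = 3.9 × 2 = 7.8 (a 2-hour block = 2 hours).
P(N = 11) = e^(−7.8) · 7.8^11/11! ≈ 0.0667.

0.0667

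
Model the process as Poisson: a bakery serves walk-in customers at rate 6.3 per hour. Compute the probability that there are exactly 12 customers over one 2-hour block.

Over the interval, μ = 6.3 × 2 = 12.6 (a 2-hour block = 2 hours).
P(N = 12) = e^(−μ) μ^12/12! = e^(−12.6) · 12.6^12/479001600 ≈ 0.1127.

0.1127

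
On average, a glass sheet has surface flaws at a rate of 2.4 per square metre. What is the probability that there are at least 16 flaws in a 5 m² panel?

0.1556

Over the interval, μ = 2.4 × 5 = 12 (a 5 m² panel = 5 square metres).
P(N ≥ 16) = 1 − P(N ≤ 15) = 1 − Σ_{j=0}^{15} e^(−μ) μ^j/j! ≈ 0.1556.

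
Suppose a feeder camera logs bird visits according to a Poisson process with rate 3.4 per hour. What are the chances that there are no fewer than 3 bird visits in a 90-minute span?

0.8835

Over the interval, μ = 3.4 × 1.5 = 5.1 (a 90-minute span = 1.5 hours).
P(N ≥ 3) = 1 − P(N ≤ 2) = 1 − Σ_{j=0}^{2} e^(−μ) μ^j/j! ≈ 0.8835.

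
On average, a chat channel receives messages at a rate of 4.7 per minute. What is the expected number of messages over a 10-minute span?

47

E[N] = λt = 4.7 × 10 = 47 (a 10-minute span = 10 minutes).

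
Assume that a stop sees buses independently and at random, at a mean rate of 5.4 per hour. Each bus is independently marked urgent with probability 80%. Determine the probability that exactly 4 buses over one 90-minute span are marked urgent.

0.1127

Thinning: the buses that are marked urgent themselves form a Poisson process with rate 0.8 × 5.4 = 4.32 per hour.
Over the interval, μ = 4.32 × 1.5 = 6.48 (a 90-minute span = 1.5 hours).
P(N = 4) = e^(−6.48) · 6.48^4/4! ≈ 0.1127.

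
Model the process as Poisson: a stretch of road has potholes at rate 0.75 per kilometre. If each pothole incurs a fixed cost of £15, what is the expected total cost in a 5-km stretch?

E[N] = 0.75 × 5 = 3.75 (a 5-km stretch = 5 kilometres); E[cost] = 3.75 × £15 = £56.25.

£56.25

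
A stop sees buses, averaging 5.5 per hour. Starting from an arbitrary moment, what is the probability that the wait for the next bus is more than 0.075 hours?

The wait for the next event is exponential with rate λ = 5.5 per hour.
P(T > 0.075) = e^(−λt) = e^(−5.5 × 0.075) = e^(−0.4125) ≈ 0.6620.

0.6620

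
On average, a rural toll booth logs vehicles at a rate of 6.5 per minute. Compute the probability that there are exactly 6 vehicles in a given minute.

0.1575

With mean μ = 6.5 per minute,
P(N = 6) = e^(−μ) μ^6/6! = e^(−6.5) · 6.5^6/720 ≈ 0.1575.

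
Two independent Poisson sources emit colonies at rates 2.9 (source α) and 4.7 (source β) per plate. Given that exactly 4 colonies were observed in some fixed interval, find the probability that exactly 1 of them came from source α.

0.3610

Given the total, each event is independently from source α with probability p = λ_α/(λ_α+λ_β) = 2.9/7.6 ≈ 0.3816.
So K ~ Binomial(4, 2.9/7.6): P(K = 1) = C(4,1) · (2.9/7.6)^1 · (4.7/7.6)^3 ≈ 0.3610.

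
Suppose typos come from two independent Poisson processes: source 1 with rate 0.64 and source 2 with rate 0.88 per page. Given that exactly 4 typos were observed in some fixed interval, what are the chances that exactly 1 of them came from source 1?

0.3268

Given the total, each event is independently from source 1 with probability p = λ_1/(λ_1+λ_2) = 0.64/1.52 ≈ 0.4211.
So K ~ Binomial(4, 0.64/1.52): P(K = 1) = C(4,1) · (0.64/1.52)^1 · (0.88/1.52)^3 ≈ 0.3268.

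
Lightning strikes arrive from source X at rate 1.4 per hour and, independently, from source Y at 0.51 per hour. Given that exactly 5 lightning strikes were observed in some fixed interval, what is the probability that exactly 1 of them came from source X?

Given the total, each event is independently from source X with probability p = λ_X/(λ_X+λ_Y) = 1.4/1.91 ≈ 0.7330.
So K ~ Binomial(5, 1.4/1.91): P(K = 1) = C(5,1) · (1.4/1.91)^1 · (0.51/1.91)^4 ≈ 0.0186.

0.0186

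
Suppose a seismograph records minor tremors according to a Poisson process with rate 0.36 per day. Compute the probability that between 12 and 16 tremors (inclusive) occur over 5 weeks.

Over the interval, μ = 0.36 × 35 = 12.6 (5 weeks = 35 days).
P(12 ≤ N ≤ 16) = Σ_{j=12}^{16} e^(−12.6) · 12.6^j/j! ≈ 0.4679.

0.4679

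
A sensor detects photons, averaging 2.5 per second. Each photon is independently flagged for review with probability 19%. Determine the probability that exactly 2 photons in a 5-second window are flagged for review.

0.2623

Thinning: the photons that are flagged for review themselves form a Poisson process with rate 0.19 × 2.5 = 0.475 per second.
Over the interval, μ = 0.475 × 5 = 2.375 (a 5-second window = 5 seconds).
P(N = 2) = e^(−2.375) · 2.375^2/2! ≈ 0.2623.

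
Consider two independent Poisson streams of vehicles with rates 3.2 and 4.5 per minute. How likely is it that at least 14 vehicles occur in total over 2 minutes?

Independent Poisson processes superpose: combined rate λ = 3.2 + 4.5 = 7.7 per minute.
Over the interval, μ = 7.7 × 2 = 15.4 (2 minutes).
P(N ≥ 14) = 1 − P(N ≤ 13) ≈ 0.6740.

0.6740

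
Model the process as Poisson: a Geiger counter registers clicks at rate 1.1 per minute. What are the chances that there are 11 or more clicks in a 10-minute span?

Over the interval, μ = 1.1 × 10 = 11 (a 10-minute span = 10 minutes).
P(N ≥ 11) = 1 − P(N ≤ 10) = 1 − Σ_{j=0}^{10} e^(−μ) μ^j/j! ≈ 0.5401.

0.5401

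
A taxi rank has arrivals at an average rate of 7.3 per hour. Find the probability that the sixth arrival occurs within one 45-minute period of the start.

Over the interval, μ = 7.3 × 0.75 = 5.475 (a 45-minute period = 0.75 hours).
The sixth arrival falls in the interval iff at least 6 events occur there: P(S_6 ≤ t) = P(N ≥ 6) = 1 − P(N ≤ 5) ≈ 0.4668.

0.4668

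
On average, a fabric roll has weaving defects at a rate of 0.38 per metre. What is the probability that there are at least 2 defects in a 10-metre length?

Over the interval, μ = 0.38 × 10 = 3.8 (a 10-metre length = 10 metres).
P(N ≥ 2) = 1 − P(N ≤ 1) = 1 − Σ_{j=0}^{1} e^(−μ) μ^j/j! ≈ 0.8926.

0.8926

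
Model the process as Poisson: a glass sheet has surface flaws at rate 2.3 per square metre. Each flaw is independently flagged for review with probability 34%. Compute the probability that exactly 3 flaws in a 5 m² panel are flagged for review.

Thinning: the flaws that are flagged for review themselves form a Poisson process with rate 0.34 × 2.3 = 0.782 per square metre.
Over the interval, μ = 0.782 × 5 = 3.91 (a 5 m² panel = 5 square metres).
P(N = 3) = e^(−3.91) · 3.91^3/3! ≈ 0.1997.

0.1997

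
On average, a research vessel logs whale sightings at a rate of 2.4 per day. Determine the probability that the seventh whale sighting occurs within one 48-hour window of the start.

0.2092

Over the interval, μ = 2.4 × 2 = 4.8 (a 48-hour window = 2 days).
The seventh arrival falls in the interval iff at least 7 events occur there: P(S_7 ≤ t) = P(N ≥ 7) = 1 − P(N ≤ 6) ≈ 0.2092.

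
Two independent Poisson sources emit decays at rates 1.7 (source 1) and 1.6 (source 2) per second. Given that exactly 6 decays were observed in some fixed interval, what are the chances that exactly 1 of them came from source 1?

Given the total, each event is independently from source 1 with probability p = λ_1/(λ_1+λ_2) = 1.7/3.3 ≈ 0.5152.
So K ~ Binomial(6, 1.7/3.3): P(K = 1) = C(6,1) · (1.7/3.3)^1 · (1.6/3.3)^5 ≈ 0.0828.

0.0828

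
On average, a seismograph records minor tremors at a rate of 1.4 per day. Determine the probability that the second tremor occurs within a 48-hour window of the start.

Over the interval, μ = 1.4 × 2 = 2.8 (a 48-hour window = 2 days).
The second arrival falls in the interval iff at least 2 events occur there: P(S_2 ≤ t) = P(N ≥ 2) = 1 − P(N ≤ 1) ≈ 0.7689.

0.7689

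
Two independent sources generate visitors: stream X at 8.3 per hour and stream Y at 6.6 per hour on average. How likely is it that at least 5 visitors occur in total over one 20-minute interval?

0.5536

Independent Poisson processes superpose: combined rate λ = 8.3 + 6.6 = 14.9 per hour.
Over the interval, μ = 14.9 × 1/3 ≈ 4.96667 (a 20-minute interval = 1/3 hours).
P(N ≥ 5) = 1 − P(N ≤ 4) ≈ 0.5536.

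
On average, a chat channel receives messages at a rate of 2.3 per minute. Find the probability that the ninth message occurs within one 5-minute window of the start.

Over the interval, μ = 2.3 × 5 = 11.5 (a 5-minute window = 5 minutes).
The ninth arrival falls in the interval iff at least 9 events occur there: P(S_9 ≤ t) = P(N ≥ 9) = 1 − P(N ≤ 8) ≈ 0.8094.

0.8094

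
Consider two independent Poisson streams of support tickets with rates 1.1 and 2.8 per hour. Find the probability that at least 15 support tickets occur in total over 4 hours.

Independent Poisson processes superpose: combined rate λ = 1.1 + 2.8 = 3.9 per hour.
Over the interval, μ = 3.9 × 4 = 15.6 (4 hours).
P(N ≥ 15) = 1 − P(N ≤ 14) ≈ 0.5944.

0.5944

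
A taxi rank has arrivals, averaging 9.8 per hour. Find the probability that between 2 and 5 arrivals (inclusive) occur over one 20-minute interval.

0.7241

Over the interval, μ = 9.8 × 1/3 ≈ 3.26667 (a 20-minute interval = 1/3 hours).
P(2 ≤ N ≤ 5) = Σ_{j=2}^{5} e^(−3.26667) · 3.26667^j/j! ≈ 0.7241.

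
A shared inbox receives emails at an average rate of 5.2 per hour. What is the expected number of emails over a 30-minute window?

E[N] = λt = 5.2 × 0.5 = 2.6 (a 30-minute window = 0.5 hours).

2.6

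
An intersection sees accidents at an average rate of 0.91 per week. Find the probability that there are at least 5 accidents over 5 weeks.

0.4774

Over the interval, μ = 0.91 × 5 = 4.55 (5 weeks).
P(N ≥ 5) = 1 − P(N ≤ 4) = 1 − Σ_{j=0}^{4} e^(−μ) μ^j/j! ≈ 0.4774.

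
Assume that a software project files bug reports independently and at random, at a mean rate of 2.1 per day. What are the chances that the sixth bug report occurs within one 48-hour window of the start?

Over the interval, μ = 2.1 × 2 = 4.2 (a 48-hour window = 2 days).
The sixth arrival falls in the interval iff at least 6 events occur there: P(S_6 ≤ t) = P(N ≥ 6) = 1 − P(N ≤ 5) ≈ 0.2469.

0.2469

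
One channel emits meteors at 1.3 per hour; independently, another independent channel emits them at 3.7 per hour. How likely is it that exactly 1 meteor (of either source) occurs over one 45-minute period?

0.0882

Independent Poisson processes superpose: combined rate λ = 1.3 + 3.7 = 5 per hour.
Over the interval, μ = 5 × 0.75 = 3.75 (a 45-minute period = 0.75 hours).
P(N = 1) = e^(−3.75) · 3.75^1/1! ≈ 0.0882.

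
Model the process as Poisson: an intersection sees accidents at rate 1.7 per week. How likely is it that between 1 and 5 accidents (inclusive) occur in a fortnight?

0.8372

Over the interval, μ = 1.7 × 2 = 3.4 (a fortnight = 2 weeks).
P(1 ≤ N ≤ 5) = Σ_{j=1}^{5} e^(−3.4) · 3.4^j/j! ≈ 0.8372.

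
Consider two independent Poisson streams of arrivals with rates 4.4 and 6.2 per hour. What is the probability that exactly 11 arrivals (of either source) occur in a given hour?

0.1185

Independent Poisson processes superpose: combined rate λ = 4.4 + 6.2 = 10.6 per hour.
So μ = 10.6.
P(N = 11) = e^(−10.6) · 10.6^11/11! ≈ 0.1185.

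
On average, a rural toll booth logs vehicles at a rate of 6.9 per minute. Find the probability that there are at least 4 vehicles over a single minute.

With mean μ = 6.9 per minute,
P(N ≥ 4) = 1 − P(N ≤ 3) = 1 − Σ_{j=0}^{3} e^(−μ) μ^j/j! ≈ 0.9129.

0.9129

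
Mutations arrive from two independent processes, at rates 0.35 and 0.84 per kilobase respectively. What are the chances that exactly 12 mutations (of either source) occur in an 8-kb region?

0.0849

Independent Poisson processes superpose: combined rate λ = 0.35 + 0.84 = 1.19 per kilobase.
Over the interval, μ = 1.19 × 8 = 9.52 (an 8-kb region = 8 kilobases).
P(N = 12) = e^(−9.52) · 9.52^12/12! ≈ 0.0849.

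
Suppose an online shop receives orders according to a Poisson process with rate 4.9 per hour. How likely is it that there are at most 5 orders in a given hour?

With mean μ = 4.9 per hour,
P(N ≤ 5) = Σ_{j=0}^{5} e^(−μ) μ^j/j! ≈ 0.6335.

0.6335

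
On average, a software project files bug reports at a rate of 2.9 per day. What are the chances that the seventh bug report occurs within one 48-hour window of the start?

0.3616

Over the interval, μ = 2.9 × 2 = 5.8 (a 48-hour window = 2 days).
The seventh arrival falls in the interval iff at least 7 events occur there: P(S_7 ≤ t) = P(N ≥ 7) = 1 − P(N ≤ 6) ≈ 0.3616.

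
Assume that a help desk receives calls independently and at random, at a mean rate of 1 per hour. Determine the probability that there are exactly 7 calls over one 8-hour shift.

0.1396

Over the interval, μ = 1 × 8 = 8 (an 8-hour shift = 8 hours).
P(N = 7) = e^(−μ) μ^7/7! = e^(−8) · 8^7/5040 ≈ 0.1396.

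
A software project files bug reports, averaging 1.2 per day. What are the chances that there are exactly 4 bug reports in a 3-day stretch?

0.1912

Over the interval, μ = 1.2 × 3 = 3.6 (a 3-day stretch = 3 days).
P(N = 4) = e^(−μ) μ^4/4! = e^(−3.6) · 3.6^4/24 ≈ 0.1912.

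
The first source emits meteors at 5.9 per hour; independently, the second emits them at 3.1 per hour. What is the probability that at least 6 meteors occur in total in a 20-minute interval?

0.0839

Independent Poisson processes superpose: combined rate λ = 5.9 + 3.1 = 9 per hour.
Over the interval, μ = 9 × 1/3 = 3 (a 20-minute interval = 1/3 hours).
P(N ≥ 6) = 1 − P(N ≤ 5) ≈ 0.0839.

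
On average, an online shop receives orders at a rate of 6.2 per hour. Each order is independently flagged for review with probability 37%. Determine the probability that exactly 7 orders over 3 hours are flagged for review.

Thinning: the orders that are flagged for review themselves form a Poisson process with rate 0.37 × 6.2 = 2.294 per hour.
Over the interval, μ = 2.294 × 3 = 6.882 (3 hours).
P(N = 7) = e^(−6.882) · 6.882^7/7! ≈ 0.1489.

0.1489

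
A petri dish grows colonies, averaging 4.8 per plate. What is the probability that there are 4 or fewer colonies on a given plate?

0.4763

With mean μ = 4.8 per plate,
P(N ≤ 4) = Σ_{j=0}^{4} e^(−μ) μ^j/j! ≈ 0.4763.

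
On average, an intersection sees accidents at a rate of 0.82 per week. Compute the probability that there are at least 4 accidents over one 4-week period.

0.4152

Over the interval, μ = 0.82 × 4 = 3.28 (a 4-week period = 4 weeks).
P(N ≥ 4) = 1 − P(N ≤ 3) = 1 − Σ_{j=0}^{3} e^(−μ) μ^j/j! ≈ 0.4152.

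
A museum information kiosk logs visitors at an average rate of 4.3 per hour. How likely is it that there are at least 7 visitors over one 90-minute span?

0.4656

Over the interval, μ = 4.3 × 1.5 = 6.45 (a 90-minute span = 1.5 hours).
P(N ≥ 7) = 1 − P(N ≤ 6) = 1 − Σ_{j=0}^{6} e^(−μ) μ^j/j! ≈ 0.4656.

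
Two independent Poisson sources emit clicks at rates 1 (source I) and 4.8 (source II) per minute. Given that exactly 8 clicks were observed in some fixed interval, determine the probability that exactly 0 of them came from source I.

Given the total, each event is independently from source I with probability p = λ_I/(λ_I+λ_II) = 1/5.8 ≈ 0.1724.
So K ~ Binomial(8, 1/5.8): P(K = 0) = C(8,0) · (1/5.8)^0 · (4.8/5.8)^8 ≈ 0.2200.

0.2200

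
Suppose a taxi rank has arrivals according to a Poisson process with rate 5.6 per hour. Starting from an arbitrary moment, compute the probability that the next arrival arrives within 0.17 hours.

Inter-arrival times are exponential with rate λ = 5.6 per hour.
P(T ≤ 0.17) = 1 − e^(−λt) = 1 − e^(−5.6 × 0.17) = 1 − e^(−0.952) ≈ 0.6140.

0.6140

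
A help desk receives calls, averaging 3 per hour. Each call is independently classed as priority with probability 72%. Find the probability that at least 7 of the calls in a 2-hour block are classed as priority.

0.1466

Thinning: the calls that are classed as priority themselves form a Poisson process with rate 0.72 × 3 = 2.16 per hour.
Over the interval, μ = 2.16 × 2 = 4.32 (a 2-hour block = 2 hours).
P(N ≥ 7) = 1 − P(N ≤ 6) ≈ 0.1466.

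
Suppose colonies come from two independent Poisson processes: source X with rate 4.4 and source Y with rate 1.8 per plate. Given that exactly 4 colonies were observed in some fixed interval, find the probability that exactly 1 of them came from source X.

0.0695

Given the total, each event is independently from source X with probability p = λ_X/(λ_X+λ_Y) = 4.4/6.2 ≈ 0.7097.
So K ~ Binomial(4, 4.4/6.2): P(K = 1) = C(4,1) · (4.4/6.2)^1 · (1.8/6.2)^3 ≈ 0.0695.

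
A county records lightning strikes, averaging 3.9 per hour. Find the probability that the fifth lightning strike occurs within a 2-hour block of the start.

Over the interval, μ = 3.9 × 2 = 7.8 (a 2-hour block = 2 hours).
The fifth arrival falls in the interval iff at least 5 events occur there: P(S_5 ≤ t) = P(N ≥ 5) = 1 − P(N ≤ 4) ≈ 0.8883.

0.8883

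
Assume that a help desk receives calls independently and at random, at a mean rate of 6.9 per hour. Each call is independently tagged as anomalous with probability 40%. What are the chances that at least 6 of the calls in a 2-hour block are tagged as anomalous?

Thinning: the calls that are tagged as anomalous themselves form a Poisson process with rate 0.4 × 6.9 = 2.76 per hour.
Over the interval, μ = 2.76 × 2 = 5.52 (a 2-hour block = 2 hours).
P(N ≥ 6) = 1 − P(N ≤ 5) ≈ 0.4745.

0.4745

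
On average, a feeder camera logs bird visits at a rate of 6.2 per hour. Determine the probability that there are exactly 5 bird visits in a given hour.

With mean μ = 6.2 per hour,
P(N = 5) = e^(−μ) μ^5/5! = e^(−6.2) · 6.2^5/120 ≈ 0.1549.

0.1549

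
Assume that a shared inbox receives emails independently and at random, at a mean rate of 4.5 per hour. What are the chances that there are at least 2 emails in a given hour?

With mean μ = 4.5 per hour,
P(N ≥ 2) = 1 − P(N ≤ 1) = 1 − Σ_{j=0}^{1} e^(−μ) μ^j/j! ≈ 0.9389.

0.9389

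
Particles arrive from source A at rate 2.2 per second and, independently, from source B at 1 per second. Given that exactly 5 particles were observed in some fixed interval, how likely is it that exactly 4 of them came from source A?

0.3491

Given the total, each event is independently from source A with probability p = λ_A/(λ_A+λ_B) = 2.2/3.2 = 0.6875.
So K ~ Binomial(5, 2.2/3.2): P(K = 4) = C(5,4) · (2.2/3.2)^4 · (1/3.2)^1 ≈ 0.3491.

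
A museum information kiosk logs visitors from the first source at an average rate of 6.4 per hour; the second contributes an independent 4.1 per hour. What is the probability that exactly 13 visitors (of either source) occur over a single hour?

Independent Poisson processes superpose: combined rate λ = 6.4 + 4.1 = 10.5 per hour.
So μ = 10.5.
P(N = 13) = e^(−10.5) · 10.5^13/13! ≈ 0.0834.

0.0834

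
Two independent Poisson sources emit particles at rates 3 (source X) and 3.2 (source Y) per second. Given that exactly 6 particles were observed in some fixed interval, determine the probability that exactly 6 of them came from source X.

Given the total, each event is independently from source X with probability p = λ_X/(λ_X+λ_Y) = 3/6.2 ≈ 0.4839.
So K ~ Binomial(6, 3/6.2): P(K = 6) = C(6,6) · (3/6.2)^6 · (3.2/6.2)^0 ≈ 0.0128.

0.0128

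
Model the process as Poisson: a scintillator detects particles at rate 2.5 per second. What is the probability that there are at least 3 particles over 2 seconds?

0.8753

Over the interval, μ = 2.5 × 2 = 5 (2 seconds).
P(N ≥ 3) = 1 − P(N ≤ 2) = 1 − Σ_{j=0}^{2} e^(−μ) μ^j/j! ≈ 0.8753.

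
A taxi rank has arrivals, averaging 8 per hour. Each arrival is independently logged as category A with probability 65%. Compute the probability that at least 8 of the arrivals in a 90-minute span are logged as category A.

0.5188

Thinning: the arrivals that are logged as category A themselves form a Poisson process with rate 0.65 × 8 = 5.2 per hour.
Over the interval, μ = 5.2 × 1.5 = 7.8 (a 90-minute span = 1.5 hours).
P(N ≥ 8) = 1 − P(N ≤ 7) ≈ 0.5188.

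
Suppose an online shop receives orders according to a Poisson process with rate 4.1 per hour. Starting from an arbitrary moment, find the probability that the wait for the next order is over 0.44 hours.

The wait for the next event is exponential with rate λ = 4.1 per hour.
P(T > 0.44) = e^(−λt) = e^(−4.1 × 0.44) = e^(−1.804) ≈ 0.1646.

0.1646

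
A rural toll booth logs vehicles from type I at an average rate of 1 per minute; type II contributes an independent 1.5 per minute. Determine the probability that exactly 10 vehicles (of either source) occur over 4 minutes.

0.1251

Independent Poisson processes superpose: combined rate λ = 1 + 1.5 = 2.5 per minute.
Over the interval, μ = 2.5 × 4 = 10 (4 minutes).
P(N = 10) = e^(−10) · 10^10/10! ≈ 0.1251.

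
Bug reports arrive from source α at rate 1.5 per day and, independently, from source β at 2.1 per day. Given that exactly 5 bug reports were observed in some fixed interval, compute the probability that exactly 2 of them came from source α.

Given the total, each event is independently from source α with probability p = λ_α/(λ_α+λ_β) = 1.5/3.6 ≈ 0.4167.
So K ~ Binomial(5, 1.5/3.6): P(K = 2) = C(5,2) · (1.5/3.6)^2 · (2.1/3.6)^3 ≈ 0.3446.

0.3446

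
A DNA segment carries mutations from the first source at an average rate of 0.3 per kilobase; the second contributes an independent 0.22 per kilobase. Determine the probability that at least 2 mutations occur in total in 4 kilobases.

0.6152

Independent Poisson processes superpose: combined rate λ = 0.3 + 0.22 = 0.52 per kilobase.
Over the interval, μ = 0.52 × 4 = 2.08 (4 kilobases).
P(N ≥ 2) = 1 − P(N ≤ 1) ≈ 0.6152.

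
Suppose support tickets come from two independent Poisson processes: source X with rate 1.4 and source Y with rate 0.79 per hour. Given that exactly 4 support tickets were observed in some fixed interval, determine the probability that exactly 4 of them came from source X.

Given the total, each event is independently from source X with probability p = λ_X/(λ_X+λ_Y) = 1.4/2.19 ≈ 0.6393.
So K ~ Binomial(4, 1.4/2.19): P(K = 4) = C(4,4) · (1.4/2.19)^4 · (0.79/2.19)^0 ≈ 0.1670.

0.1670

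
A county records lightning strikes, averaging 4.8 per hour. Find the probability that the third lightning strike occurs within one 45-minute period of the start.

Over the interval, μ = 4.8 × 0.75 = 3.6 (a 45-minute period = 0.75 hours).
The third arrival falls in the interval iff at least 3 events occur there: P(S_3 ≤ t) = P(N ≥ 3) = 1 − P(N ≤ 2) ≈ 0.6973.

0.6973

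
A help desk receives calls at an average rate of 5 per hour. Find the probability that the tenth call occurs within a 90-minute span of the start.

0.2236

Over the interval, μ = 5 × 1.5 = 7.5 (a 90-minute span = 1.5 hours).
The tenth arrival falls in the interval iff at least 10 events occur there: P(S_10 ≤ t) = P(N ≥ 10) = 1 − P(N ≤ 9) ≈ 0.2236.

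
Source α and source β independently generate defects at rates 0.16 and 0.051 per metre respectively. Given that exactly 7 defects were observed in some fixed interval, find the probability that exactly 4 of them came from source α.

Given the total, each event is independently from source α with probability p = λ_α/(λ_α+λ_β) = 0.16/0.211 ≈ 0.7583.
So K ~ Binomial(7, 0.16/0.211): P(K = 4) = C(7,4) · (0.16/0.211)^4 · (0.051/0.211)^3 ≈ 0.1634.

0.1634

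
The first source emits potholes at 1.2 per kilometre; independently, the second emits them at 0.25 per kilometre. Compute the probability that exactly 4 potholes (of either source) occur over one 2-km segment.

0.1622

Independent Poisson processes superpose: combined rate λ = 1.2 + 0.25 = 1.45 per kilometre.
Over the interval, μ = 1.45 × 2 = 2.9 (a 2-km segment = 2 kilometres).
P(N = 4) = e^(−2.9) · 2.9^4/4! ≈ 0.1622.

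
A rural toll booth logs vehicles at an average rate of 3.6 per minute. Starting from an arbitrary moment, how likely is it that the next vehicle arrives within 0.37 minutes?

0.7361

Inter-arrival times are exponential with rate λ = 3.6 per minute.
P(T ≤ 0.37) = 1 − e^(−λt) = 1 − e^(−3.6 × 0.37) = 1 − e^(−1.332) ≈ 0.7361.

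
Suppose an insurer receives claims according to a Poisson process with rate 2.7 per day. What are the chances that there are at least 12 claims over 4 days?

0.3969

Over the interval, μ = 2.7 × 4 = 10.8 (4 days).
P(N ≥ 12) = 1 − P(N ≤ 11) = 1 − Σ_{j=0}^{11} e^(−μ) μ^j/j! ≈ 0.3969.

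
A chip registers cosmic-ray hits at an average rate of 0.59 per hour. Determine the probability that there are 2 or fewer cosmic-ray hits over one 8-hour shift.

0.1503

Over the interval, μ = 0.59 × 8 = 4.72 (an 8-hour shift = 8 hours).
P(N ≤ 2) = Σ_{j=0}^{2} e^(−μ) μ^j/j! ≈ 0.1503.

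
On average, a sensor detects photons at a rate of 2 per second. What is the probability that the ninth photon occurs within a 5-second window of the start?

0.6672

Over the interval, μ = 2 × 5 = 10 (a 5-second window = 5 seconds).
The ninth arrival falls in the interval iff at least 9 events occur there: P(S_9 ≤ t) = P(N ≥ 9) = 1 − P(N ≤ 8) ≈ 0.6672.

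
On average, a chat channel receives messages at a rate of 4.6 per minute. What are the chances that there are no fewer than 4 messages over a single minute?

With mean μ = 4.6 per minute,
P(N ≥ 4) = 1 − P(N ≤ 3) = 1 − Σ_{j=0}^{3} e^(−μ) μ^j/j! ≈ 0.6743.

0.6743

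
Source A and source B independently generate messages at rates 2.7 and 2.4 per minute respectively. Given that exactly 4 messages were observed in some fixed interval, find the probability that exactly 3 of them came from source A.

0.2793

Given the total, each event is independently from source A with probability p = λ_A/(λ_A+λ_B) = 2.7/5.1 ≈ 0.5294.
So K ~ Binomial(4, 2.7/5.1): P(K = 3) = C(4,3) · (2.7/5.1)^3 · (2.4/5.1)^1 ≈ 0.2793.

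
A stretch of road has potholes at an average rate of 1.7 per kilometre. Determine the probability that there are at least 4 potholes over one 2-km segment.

0.4416

Over the interval, μ = 1.7 × 2 = 3.4 (a 2-km segment = 2 kilometres).
P(N ≥ 4) = 1 − P(N ≤ 3) = 1 − Σ_{j=0}^{3} e^(−μ) μ^j/j! ≈ 0.4416.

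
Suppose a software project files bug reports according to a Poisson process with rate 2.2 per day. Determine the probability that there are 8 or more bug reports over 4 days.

0.6522

Over the interval, μ = 2.2 × 4 = 8.8 (4 days).
P(N ≥ 8) = 1 − P(N ≤ 7) = 1 − Σ_{j=0}^{7} e^(−μ) μ^j/j! ≈ 0.6522.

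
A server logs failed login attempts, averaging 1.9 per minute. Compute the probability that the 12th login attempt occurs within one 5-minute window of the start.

0.2480

Over the interval, μ = 1.9 × 5 = 9.5 (a 5-minute window = 5 minutes).
The 12th arrival falls in the interval iff at least 12 events occur there: P(S_12 ≤ t) = P(N ≥ 12) = 1 − P(N ≤ 11) ≈ 0.2480.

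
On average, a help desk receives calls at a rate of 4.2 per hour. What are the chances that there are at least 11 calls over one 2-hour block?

0.2257

Over the interval, μ = 4.2 × 2 = 8.4 (a 2-hour block = 2 hours).
P(N ≥ 11) = 1 − P(N ≤ 10) = 1 − Σ_{j=0}^{10} e^(−μ) μ^j/j! ≈ 0.2257.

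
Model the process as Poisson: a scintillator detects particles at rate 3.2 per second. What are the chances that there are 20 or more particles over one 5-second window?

Over the interval, μ = 3.2 × 5 = 16 (a 5-second window = 5 seconds).
P(N ≥ 20) = 1 − P(N ≤ 19) = 1 − Σ_{j=0}^{19} e^(−μ) μ^j/j! ≈ 0.1878.

0.1878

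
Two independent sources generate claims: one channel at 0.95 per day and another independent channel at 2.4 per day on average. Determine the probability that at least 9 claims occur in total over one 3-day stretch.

0.6728

Independent Poisson processes superpose: combined rate λ = 0.95 + 2.4 = 3.35 per day.
Over the interval, μ = 3.35 × 3 = 10.05 (a 3-day stretch = 3 days).
P(N ≥ 9) = 1 − P(N ≤ 8) ≈ 0.6728.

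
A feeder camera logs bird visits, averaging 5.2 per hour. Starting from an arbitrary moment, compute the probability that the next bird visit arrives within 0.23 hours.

0.6976

Inter-arrival times are exponential with rate λ = 5.2 per hour.
P(T ≤ 0.23) = 1 − e^(−λt) = 1 − e^(−5.2 × 0.23) = 1 − e^(−1.196) ≈ 0.6976.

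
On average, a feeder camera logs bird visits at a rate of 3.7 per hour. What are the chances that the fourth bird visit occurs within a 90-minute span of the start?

Over the interval, μ = 3.7 × 1.5 = 5.55 (a 90-minute span = 1.5 hours).
The fourth arrival falls in the interval iff at least 4 events occur there: P(S_4 ≤ t) = P(N ≥ 4) = 1 − P(N ≤ 3) ≈ 0.8039.

0.8039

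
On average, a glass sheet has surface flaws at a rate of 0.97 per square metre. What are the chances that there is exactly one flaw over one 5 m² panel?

Over the interval, μ = 0.97 × 5 = 4.85 (a 5 m² panel = 5 square metres).
P(N = 1) = e^(−μ) μ^1/1! = e^(−4.85) · 4.85^1/1 ≈ 0.0380.

0.0380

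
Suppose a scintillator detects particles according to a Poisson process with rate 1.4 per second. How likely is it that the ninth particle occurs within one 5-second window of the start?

Over the interval, μ = 1.4 × 5 = 7 (a 5-second window = 5 seconds).
The ninth arrival falls in the interval iff at least 9 events occur there: P(S_9 ≤ t) = P(N ≥ 9) = 1 − P(N ≤ 8) ≈ 0.2709.

0.2709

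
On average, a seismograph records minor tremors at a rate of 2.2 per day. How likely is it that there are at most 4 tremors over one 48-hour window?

Over the interval, μ = 2.2 × 2 = 4.4 (a 48-hour window = 2 days).
P(N ≤ 4) = Σ_{j=0}^{4} e^(−μ) μ^j/j! ≈ 0.5512.

0.5512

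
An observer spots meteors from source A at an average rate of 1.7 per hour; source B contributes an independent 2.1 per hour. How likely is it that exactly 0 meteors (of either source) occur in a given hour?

0.0224

Independent Poisson processes superpose: combined rate λ = 1.7 + 2.1 = 3.8 per hour.
So μ = 3.8.
P(N = 0) = e^(−3.8) · 3.8^0/0! ≈ 0.0224.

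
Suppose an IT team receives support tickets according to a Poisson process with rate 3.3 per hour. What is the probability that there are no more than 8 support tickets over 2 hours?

0.7796

Over the interval, μ = 3.3 × 2 = 6.6 (2 hours).
P(N ≤ 8) = Σ_{j=0}^{8} e^(−μ) μ^j/j! ≈ 0.7796.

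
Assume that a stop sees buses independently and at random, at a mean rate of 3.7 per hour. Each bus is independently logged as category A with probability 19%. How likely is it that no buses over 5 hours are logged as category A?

0.0297

Thinning: the buses that are logged as category A themselves form a Poisson process with rate 0.19 × 3.7 = 0.703 per hour.
Over the interval, μ = 0.703 × 5 = 3.515 (5 hours).
P(N = 0) = e^(−3.515) · 3.515^0/0! ≈ 0.0297.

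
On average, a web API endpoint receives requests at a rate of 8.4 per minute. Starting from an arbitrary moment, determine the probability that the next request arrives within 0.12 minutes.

0.6351

Inter-arrival times are exponential with rate λ = 8.4 per minute.
P(T ≤ 0.12) = 1 − e^(−λt) = 1 − e^(−8.4 × 0.12) = 1 − e^(−1.008) ≈ 0.6351.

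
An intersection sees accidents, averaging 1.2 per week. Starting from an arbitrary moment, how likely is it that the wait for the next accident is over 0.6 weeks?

The wait for the next event is exponential with rate λ = 1.2 per week.
P(T > 0.6) = e^(−λt) = e^(−1.2 × 0.6) = e^(−0.72) ≈ 0.4868.

0.4868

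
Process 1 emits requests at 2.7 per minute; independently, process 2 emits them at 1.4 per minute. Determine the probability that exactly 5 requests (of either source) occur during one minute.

Independent Poisson processes superpose: combined rate λ = 2.7 + 1.4 = 4.1 per minute.
So μ = 4.1.
P(N = 5) = e^(−4.1) · 4.1^5/5! ≈ 0.1600.

0.1600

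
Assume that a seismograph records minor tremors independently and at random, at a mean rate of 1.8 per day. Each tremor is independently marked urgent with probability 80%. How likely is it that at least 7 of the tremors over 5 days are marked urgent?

Thinning: the tremors that are marked urgent themselves form a Poisson process with rate 0.8 × 1.8 = 1.44 per day.
Over the interval, μ = 1.44 × 5 = 7.2 (5 days).
P(N ≥ 7) = 1 − P(N ≤ 6) ≈ 0.5796.

0.5796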